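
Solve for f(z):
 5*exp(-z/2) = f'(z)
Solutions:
 f(z) = C1 - 10*exp(-z/2)


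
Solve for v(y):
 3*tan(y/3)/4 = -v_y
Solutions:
 v(y) = C1 + 9*log(cos(y/3))/4


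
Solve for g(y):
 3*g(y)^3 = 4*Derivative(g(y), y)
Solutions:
 g(y) = -sqrt(2)*sqrt(-1/(C1 + 3*y))
 g(y) = sqrt(2)*sqrt(-1/(C1 + 3*y))


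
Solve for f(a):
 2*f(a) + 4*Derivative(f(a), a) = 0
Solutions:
 f(a) = C1*exp(-a/2)


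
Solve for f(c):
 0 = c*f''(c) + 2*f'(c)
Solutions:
 f(c) = C1 + C2/c


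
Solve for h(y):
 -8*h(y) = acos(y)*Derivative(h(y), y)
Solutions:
 h(y) = C1*exp(-8*Integral(1/acos(y), y))


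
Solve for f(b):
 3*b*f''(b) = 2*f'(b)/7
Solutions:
 f(b) = C1 + C2*b^(23/21)


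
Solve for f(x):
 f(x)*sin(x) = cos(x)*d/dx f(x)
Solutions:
 f(x) = C1/cos(x)


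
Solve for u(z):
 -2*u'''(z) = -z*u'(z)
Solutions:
 u(z) = C1 + Integral(C2*airyai(2^(2/3)*z/2) + C3*airybi(2^(2/3)*z/2), z)


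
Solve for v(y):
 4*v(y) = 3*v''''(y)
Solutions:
 v(y) = C1*exp(-sqrt(2)*3^(3/4)*y/3) + C2*exp(sqrt(2)*3^(3/4)*y/3) + C3*sin(sqrt(2)*3^(3/4)*y/3) + C4*cos(sqrt(2)*3^(3/4)*y/3)


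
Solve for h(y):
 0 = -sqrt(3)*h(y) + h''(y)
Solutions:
 h(y) = C1*exp(-3^(1/4)*y) + C2*exp(3^(1/4)*y)


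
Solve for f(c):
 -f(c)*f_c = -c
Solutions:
 f(c) = -sqrt(C1 + c^2)
 f(c) = sqrt(C1 + c^2)


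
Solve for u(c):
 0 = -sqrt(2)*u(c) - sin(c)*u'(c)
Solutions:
 u(c) = C1*(cos(c) + 1)^(sqrt(2)/2)/(cos(c) - 1)^(sqrt(2)/2)


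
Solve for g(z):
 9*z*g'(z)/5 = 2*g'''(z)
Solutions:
 g(z) = C1 + Integral(C2*airyai(30^(2/3)*z/10) + C3*airybi(30^(2/3)*z/10), z)


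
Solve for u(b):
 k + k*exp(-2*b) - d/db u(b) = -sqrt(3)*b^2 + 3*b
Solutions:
 u(b) = C1 + sqrt(3)*b^3/3 - 3*b^2/2 + b*k - k*exp(-2*b)/2


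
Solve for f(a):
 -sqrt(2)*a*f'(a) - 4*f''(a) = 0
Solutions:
 f(a) = C1 + C2*erf(2^(3/4)*a/4)


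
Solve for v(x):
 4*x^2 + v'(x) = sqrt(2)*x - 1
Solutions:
 v(x) = C1 - 4*x^3/3 + sqrt(2)*x^2/2 - x


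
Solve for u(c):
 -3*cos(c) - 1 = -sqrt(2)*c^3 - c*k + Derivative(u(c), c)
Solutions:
 u(c) = C1 + sqrt(2)*c^4/4 + c^2*k/2 - c - 3*sin(c)


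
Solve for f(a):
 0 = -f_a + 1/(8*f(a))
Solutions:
 f(a) = -sqrt(C1 + a)/2
 f(a) = sqrt(C1 + a)/2


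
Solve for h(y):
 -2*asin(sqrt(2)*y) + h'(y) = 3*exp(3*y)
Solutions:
 h(y) = C1 + 2*y*asin(sqrt(2)*y) + sqrt(2)*sqrt(1 - 2*y^2) + exp(3*y)


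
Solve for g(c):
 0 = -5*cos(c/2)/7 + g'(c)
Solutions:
 g(c) = C1 + 10*sin(c/2)/7


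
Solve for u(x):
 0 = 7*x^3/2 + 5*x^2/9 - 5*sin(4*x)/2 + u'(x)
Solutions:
 u(x) = C1 - 7*x^4/8 - 5*x^3/27 - 5*cos(4*x)/8


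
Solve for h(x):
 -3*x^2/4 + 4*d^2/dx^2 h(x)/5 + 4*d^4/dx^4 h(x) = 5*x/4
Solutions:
 h(x) = C1 + C2*x + C3*sin(sqrt(5)*x/5) + C4*cos(sqrt(5)*x/5) + 5*x^4/64 + 25*x^3/96 - 75*x^2/16


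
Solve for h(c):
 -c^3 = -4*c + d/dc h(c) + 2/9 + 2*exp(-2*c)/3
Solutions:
 h(c) = C1 - c^4/4 + 2*c^2 - 2*c/9 + exp(-2*c)/3


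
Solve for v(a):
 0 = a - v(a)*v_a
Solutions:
 v(a) = -sqrt(C1 + a^2)
 v(a) = sqrt(C1 + a^2)


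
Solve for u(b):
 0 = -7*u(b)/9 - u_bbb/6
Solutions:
 u(b) = C3*exp(-14^(1/3)*3^(2/3)*b/3) + (C1*sin(14^(1/3)*3^(1/6)*b/2) + C2*cos(14^(1/3)*3^(1/6)*b/2))*exp(14^(1/3)*3^(2/3)*b/6)


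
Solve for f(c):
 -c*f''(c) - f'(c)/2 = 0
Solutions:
 f(c) = C1 + C2*sqrt(c)


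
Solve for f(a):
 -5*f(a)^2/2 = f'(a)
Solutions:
 f(a) = 2/(C1 + 5*a)


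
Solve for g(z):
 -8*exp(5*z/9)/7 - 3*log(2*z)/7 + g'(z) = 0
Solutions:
 g(z) = C1 + 3*z*log(z)/7 + 3*z*(-1 + log(2))/7 + 72*exp(5*z/9)/35


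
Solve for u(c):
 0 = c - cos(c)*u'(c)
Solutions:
 u(c) = C1 + Integral(c/cos(c), c)


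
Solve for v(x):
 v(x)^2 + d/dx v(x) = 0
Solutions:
 v(x) = 1/(C1 + x)


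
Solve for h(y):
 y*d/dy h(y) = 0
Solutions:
 h(y) = C1


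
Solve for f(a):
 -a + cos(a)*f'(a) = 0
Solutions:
 f(a) = C1 + Integral(a/cos(a), a)


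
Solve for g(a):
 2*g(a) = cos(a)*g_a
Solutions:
 g(a) = C1*(sin(a) + 1)/(sin(a) - 1)


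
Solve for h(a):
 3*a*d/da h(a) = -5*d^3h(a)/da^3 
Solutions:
 h(a) = C1 + Integral(C2*airyai(-3^(1/3)*5^(2/3)*a/5) + C3*airybi(-3^(1/3)*5^(2/3)*a/5), a)


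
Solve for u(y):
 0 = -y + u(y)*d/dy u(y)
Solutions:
 u(y) = -sqrt(C1 + y^2)
 u(y) = sqrt(C1 + y^2)


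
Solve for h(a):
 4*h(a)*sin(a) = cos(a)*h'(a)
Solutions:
 h(a) = C1/cos(a)^4


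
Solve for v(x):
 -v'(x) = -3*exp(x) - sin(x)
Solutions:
 v(x) = C1 + 3*exp(x) - cos(x)


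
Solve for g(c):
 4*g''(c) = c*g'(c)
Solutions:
 g(c) = C1 + C2*erfi(sqrt(2)*c/4)


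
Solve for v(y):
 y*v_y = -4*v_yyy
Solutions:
 v(y) = C1 + Integral(C2*airyai(-2^(1/3)*y/2) + C3*airybi(-2^(1/3)*y/2), y)


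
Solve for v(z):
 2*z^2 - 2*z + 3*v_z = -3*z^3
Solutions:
 v(z) = C1 - z^4/4 - 2*z^3/9 + z^2/3


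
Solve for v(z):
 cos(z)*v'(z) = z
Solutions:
 v(z) = C1 + Integral(z/cos(z), z)


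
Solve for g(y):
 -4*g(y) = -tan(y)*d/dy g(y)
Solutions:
 g(y) = C1*sin(y)^4


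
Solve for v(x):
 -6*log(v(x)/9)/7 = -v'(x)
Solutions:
 7*Integral(1/(-log(_y) + 2*log(3)), (_y, v(x)))/6 = C1 - x


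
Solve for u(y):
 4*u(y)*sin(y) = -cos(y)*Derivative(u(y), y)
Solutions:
 u(y) = C1*cos(y)^4


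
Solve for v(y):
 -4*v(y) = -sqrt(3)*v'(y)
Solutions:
 v(y) = C1*exp(4*sqrt(3)*y/3)


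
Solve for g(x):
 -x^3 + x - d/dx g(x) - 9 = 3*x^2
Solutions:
 g(x) = C1 - x^4/4 - x^3 + x^2/2 - 9*x


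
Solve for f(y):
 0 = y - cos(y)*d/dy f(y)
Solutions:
 f(y) = C1 + Integral(y/cos(y), y)


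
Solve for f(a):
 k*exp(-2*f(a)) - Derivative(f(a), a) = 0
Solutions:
 f(a) = log(-sqrt(C1 + 2*a*k))
 f(a) = log(C1 + 2*a*k)/2


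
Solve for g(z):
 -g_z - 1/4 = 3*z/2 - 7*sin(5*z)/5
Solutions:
 g(z) = C1 - 3*z^2/4 - z/4 - 7*cos(5*z)/25


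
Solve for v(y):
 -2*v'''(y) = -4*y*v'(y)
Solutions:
 v(y) = C1 + Integral(C2*airyai(2^(1/3)*y) + C3*airybi(2^(1/3)*y), y)


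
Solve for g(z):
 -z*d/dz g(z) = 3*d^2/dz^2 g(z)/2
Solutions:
 g(z) = C1 + C2*erf(sqrt(3)*z/3)


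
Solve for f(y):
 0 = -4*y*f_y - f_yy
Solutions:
 f(y) = C1 + C2*erf(sqrt(2)*y)


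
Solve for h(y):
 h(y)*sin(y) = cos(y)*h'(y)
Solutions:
 h(y) = C1/cos(y)


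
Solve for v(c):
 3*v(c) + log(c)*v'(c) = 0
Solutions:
 v(c) = C1*exp(-3*li(c))


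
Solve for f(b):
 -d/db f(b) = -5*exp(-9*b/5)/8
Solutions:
 f(b) = C1 - 25*exp(-9*b/5)/72


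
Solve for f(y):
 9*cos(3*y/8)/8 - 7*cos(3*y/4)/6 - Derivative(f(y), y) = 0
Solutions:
 f(y) = C1 + 3*sin(3*y/8) - 14*sin(3*y/4)/9


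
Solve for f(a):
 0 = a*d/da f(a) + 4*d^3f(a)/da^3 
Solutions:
 f(a) = C1 + Integral(C2*airyai(-2^(1/3)*a/2) + C3*airybi(-2^(1/3)*a/2), a)


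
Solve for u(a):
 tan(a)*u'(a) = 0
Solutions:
 u(a) = C1


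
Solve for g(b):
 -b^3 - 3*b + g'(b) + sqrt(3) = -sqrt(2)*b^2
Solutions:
 g(b) = C1 + b^4/4 - sqrt(2)*b^3/3 + 3*b^2/2 - sqrt(3)*b


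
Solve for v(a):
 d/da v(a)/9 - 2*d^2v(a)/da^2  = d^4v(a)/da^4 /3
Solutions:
 v(a) = C1 + C2*exp(3^(1/3)*a*(-3 + 2*3^(1/3))/6)*sin(3^(1/6)*a*(1 + 3^(2/3)/2)) + C3*exp(3^(1/3)*a*(-3 + 2*3^(1/3))/6)*cos(3^(1/6)*a*(1 + 3^(2/3)/2)) + C4*exp(3^(1/3)*a*(1 - 2*3^(1/3)/3))


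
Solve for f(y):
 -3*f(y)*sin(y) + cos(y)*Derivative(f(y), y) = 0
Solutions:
 f(y) = C1/cos(y)^3


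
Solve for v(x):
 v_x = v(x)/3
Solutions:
 v(x) = C1*exp(x/3)


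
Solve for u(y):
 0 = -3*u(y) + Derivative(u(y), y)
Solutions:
 u(y) = C1*exp(3*y)


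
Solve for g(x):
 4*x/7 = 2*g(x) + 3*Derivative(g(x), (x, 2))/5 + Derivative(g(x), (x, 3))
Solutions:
 g(x) = C1*exp(x*(-2 + (5*sqrt(635) + 126)^(-1/3) + (5*sqrt(635) + 126)^(1/3))/10)*sin(sqrt(3)*x*(-(5*sqrt(635) + 126)^(1/3) + (5*sqrt(635) + 126)^(-1/3))/10) + C2*exp(x*(-2 + (5*sqrt(635) + 126)^(-1/3) + (5*sqrt(635) + 126)^(1/3))/10)*cos(sqrt(3)*x*(-(5*sqrt(635) + 126)^(1/3) + (5*sqrt(635) + 126)^(-1/3))/10) + C3*exp(-x*((5*sqrt(635) + 126)^(-1/3) + 1 + (5*sqrt(635) + 126)^(1/3))/5) + 2*x/7


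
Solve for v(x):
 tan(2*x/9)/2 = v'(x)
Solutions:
 v(x) = C1 - 9*log(cos(2*x/9))/4


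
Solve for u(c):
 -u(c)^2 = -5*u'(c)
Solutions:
 u(c) = -5/(C1 + c)


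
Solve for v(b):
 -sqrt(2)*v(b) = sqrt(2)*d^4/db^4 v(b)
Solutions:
 v(b) = (C1*sin(sqrt(2)*b/2) + C2*cos(sqrt(2)*b/2))*exp(-sqrt(2)*b/2) + (C3*sin(sqrt(2)*b/2) + C4*cos(sqrt(2)*b/2))*exp(sqrt(2)*b/2)


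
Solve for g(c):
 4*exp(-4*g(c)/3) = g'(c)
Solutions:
 g(c) = 3*log(-I*(C1 + 16*c/3)^(1/4))
 g(c) = 3*log(I*(C1 + 16*c/3)^(1/4))
 g(c) = 3*log(-(C1 + 16*c/3)^(1/4))
 g(c) = 3*log(C1 + 16*c/3)/4


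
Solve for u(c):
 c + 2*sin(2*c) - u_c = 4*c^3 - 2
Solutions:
 u(c) = C1 - c^4 + c^2/2 + 2*c - cos(2*c)


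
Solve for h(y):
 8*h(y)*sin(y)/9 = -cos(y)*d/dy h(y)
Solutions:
 h(y) = C1*cos(y)^(8/9)


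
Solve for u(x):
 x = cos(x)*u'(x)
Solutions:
 u(x) = C1 + Integral(x/cos(x), x)


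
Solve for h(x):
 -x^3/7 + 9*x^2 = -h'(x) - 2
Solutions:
 h(x) = C1 + x^4/28 - 3*x^3 - 2*x


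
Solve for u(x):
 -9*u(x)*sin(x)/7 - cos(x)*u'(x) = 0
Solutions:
 u(x) = C1*cos(x)^(9/7)


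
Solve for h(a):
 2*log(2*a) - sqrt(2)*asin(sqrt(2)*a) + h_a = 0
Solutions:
 h(a) = C1 - 2*a*log(a) - 2*a*log(2) + 2*a + sqrt(2)*(a*asin(sqrt(2)*a) + sqrt(2)*sqrt(1 - 2*a^2)/2)


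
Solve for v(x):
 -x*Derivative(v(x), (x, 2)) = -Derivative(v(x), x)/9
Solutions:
 v(x) = C1 + C2*x^(10/9)


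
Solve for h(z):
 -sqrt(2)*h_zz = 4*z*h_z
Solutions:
 h(z) = C1 + C2*erf(2^(1/4)*z)


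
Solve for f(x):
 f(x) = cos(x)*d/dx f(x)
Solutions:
 f(x) = C1*sqrt(sin(x) + 1)/sqrt(sin(x) - 1)


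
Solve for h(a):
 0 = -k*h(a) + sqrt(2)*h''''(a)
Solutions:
 h(a) = C1*exp(-2^(7/8)*a*k^(1/4)/2) + C2*exp(2^(7/8)*a*k^(1/4)/2) + C3*exp(-2^(7/8)*I*a*k^(1/4)/2) + C4*exp(2^(7/8)*I*a*k^(1/4)/2)


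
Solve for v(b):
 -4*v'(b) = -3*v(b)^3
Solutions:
 v(b) = -sqrt(2)*sqrt(-1/(C1 + 3*b))
 v(b) = sqrt(2)*sqrt(-1/(C1 + 3*b))


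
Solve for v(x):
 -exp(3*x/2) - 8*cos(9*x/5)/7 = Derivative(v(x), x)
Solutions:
 v(x) = C1 - 2*exp(3*x/2)/3 - 40*sin(9*x/5)/63


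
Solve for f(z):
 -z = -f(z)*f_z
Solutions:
 f(z) = -sqrt(C1 + z^2)
 f(z) = sqrt(C1 + z^2)


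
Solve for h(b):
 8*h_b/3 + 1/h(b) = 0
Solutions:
 h(b) = -sqrt(C1 - 3*b)/2
 h(b) = sqrt(C1 - 3*b)/2


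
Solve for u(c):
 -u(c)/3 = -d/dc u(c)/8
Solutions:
 u(c) = C1*exp(8*c/3)


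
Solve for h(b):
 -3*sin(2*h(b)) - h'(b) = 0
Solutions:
 h(b) = pi - acos((-C1 - exp(12*b))/(C1 - exp(12*b)))/2
 h(b) = acos((-C1 - exp(12*b))/(C1 - exp(12*b)))/2


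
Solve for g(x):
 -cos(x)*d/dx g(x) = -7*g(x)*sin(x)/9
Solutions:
 g(x) = C1/cos(x)^(7/9)


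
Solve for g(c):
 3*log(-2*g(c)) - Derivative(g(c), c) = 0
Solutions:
 -Integral(1/(log(-_y) + log(2)), (_y, g(c)))/3 = C1 - c


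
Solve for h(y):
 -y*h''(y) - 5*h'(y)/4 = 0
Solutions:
 h(y) = C1 + C2/y^(1/4)


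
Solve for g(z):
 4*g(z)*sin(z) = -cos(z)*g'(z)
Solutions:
 g(z) = C1*cos(z)^4


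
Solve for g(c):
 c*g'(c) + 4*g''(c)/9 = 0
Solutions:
 g(c) = C1 + C2*erf(3*sqrt(2)*c/4)


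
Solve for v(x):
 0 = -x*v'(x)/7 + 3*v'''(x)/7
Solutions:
 v(x) = C1 + Integral(C2*airyai(3^(2/3)*x/3) + C3*airybi(3^(2/3)*x/3), x)


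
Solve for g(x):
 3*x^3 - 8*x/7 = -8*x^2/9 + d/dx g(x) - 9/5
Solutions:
 g(x) = C1 + 3*x^4/4 + 8*x^3/27 - 4*x^2/7 + 9*x/5


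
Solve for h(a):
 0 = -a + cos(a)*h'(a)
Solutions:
 h(a) = C1 + Integral(a/cos(a), a)


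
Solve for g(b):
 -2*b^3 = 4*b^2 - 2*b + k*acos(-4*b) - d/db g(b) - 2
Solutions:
 g(b) = C1 + b^4/2 + 4*b^3/3 - b^2 - 2*b + k*(b*acos(-4*b) + sqrt(1 - 16*b^2)/4)


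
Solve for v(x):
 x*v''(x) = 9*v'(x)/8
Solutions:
 v(x) = C1 + C2*x^(17/8)


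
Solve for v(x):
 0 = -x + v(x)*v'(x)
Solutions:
 v(x) = -sqrt(C1 + x^2)
 v(x) = sqrt(C1 + x^2)


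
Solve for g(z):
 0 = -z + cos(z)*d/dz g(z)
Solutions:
 g(z) = C1 + Integral(z/cos(z), z)


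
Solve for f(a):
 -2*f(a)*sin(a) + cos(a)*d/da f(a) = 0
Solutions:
 f(a) = C1/cos(a)^2


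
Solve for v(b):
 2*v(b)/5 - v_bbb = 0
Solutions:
 v(b) = C3*exp(2^(1/3)*5^(2/3)*b/5) + (C1*sin(2^(1/3)*sqrt(3)*5^(2/3)*b/10) + C2*cos(2^(1/3)*sqrt(3)*5^(2/3)*b/10))*exp(-2^(1/3)*5^(2/3)*b/10)


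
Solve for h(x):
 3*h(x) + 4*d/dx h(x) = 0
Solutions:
 h(x) = C1*exp(-3*x/4)


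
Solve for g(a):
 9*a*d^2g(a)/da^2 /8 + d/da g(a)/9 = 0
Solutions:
 g(a) = C1 + C2*a^(73/81)


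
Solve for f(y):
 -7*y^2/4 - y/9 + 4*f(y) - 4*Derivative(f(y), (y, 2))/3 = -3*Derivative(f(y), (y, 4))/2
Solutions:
 f(y) = 7*y^2/16 + y/36 + (C1*sin(6^(3/4)*y*sin(atan(5*sqrt(2)/2)/2)/3) + C2*cos(6^(3/4)*y*sin(atan(5*sqrt(2)/2)/2)/3))*exp(-6^(3/4)*y*cos(atan(5*sqrt(2)/2)/2)/3) + (C3*sin(6^(3/4)*y*sin(atan(5*sqrt(2)/2)/2)/3) + C4*cos(6^(3/4)*y*sin(atan(5*sqrt(2)/2)/2)/3))*exp(6^(3/4)*y*cos(atan(5*sqrt(2)/2)/2)/3) + 7/24


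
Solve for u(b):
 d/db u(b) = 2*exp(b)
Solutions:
 u(b) = C1 + 2*exp(b)


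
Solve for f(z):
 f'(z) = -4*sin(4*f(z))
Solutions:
 f(z) = -acos((-C1 - exp(32*z))/(C1 - exp(32*z)))/4 + pi/2
 f(z) = acos((-C1 - exp(32*z))/(C1 - exp(32*z)))/4


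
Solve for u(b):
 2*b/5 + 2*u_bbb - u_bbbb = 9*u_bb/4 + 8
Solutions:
 u(b) = C1 + C2*b + 4*b^3/135 - 688*b^2/405 + (C3*sin(sqrt(5)*b/2) + C4*cos(sqrt(5)*b/2))*exp(b)


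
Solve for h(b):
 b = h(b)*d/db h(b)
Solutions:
 h(b) = -sqrt(C1 + b^2)
 h(b) = sqrt(C1 + b^2)


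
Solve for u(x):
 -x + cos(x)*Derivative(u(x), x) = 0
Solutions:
 u(x) = C1 + Integral(x/cos(x), x)


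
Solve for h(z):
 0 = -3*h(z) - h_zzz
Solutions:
 h(z) = C3*exp(-3^(1/3)*z) + (C1*sin(3^(5/6)*z/2) + C2*cos(3^(5/6)*z/2))*exp(3^(1/3)*z/2)


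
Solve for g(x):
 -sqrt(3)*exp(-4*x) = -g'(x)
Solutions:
 g(x) = C1 - sqrt(3)*exp(-4*x)/4


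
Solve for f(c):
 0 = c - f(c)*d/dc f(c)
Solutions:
 f(c) = -sqrt(C1 + c^2)
 f(c) = sqrt(C1 + c^2)


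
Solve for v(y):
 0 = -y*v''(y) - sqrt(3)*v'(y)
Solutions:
 v(y) = C1 + C2*y^(1 - sqrt(3))


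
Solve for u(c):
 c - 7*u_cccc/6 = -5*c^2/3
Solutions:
 u(c) = C1 + C2*c + C3*c^2 + C4*c^3 + c^6/252 + c^5/140


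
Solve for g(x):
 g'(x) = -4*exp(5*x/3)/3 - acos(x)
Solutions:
 g(x) = C1 - x*acos(x) + sqrt(1 - x^2) - 4*exp(5*x/3)/5


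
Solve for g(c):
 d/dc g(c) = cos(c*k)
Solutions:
 g(c) = C1 + sin(c*k)/k


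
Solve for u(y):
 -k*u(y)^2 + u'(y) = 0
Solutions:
 u(y) = -1/(C1 + k*y)


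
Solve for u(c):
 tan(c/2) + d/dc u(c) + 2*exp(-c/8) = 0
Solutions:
 u(c) = C1 - log(tan(c/2)^2 + 1) + 16*exp(-c/8)


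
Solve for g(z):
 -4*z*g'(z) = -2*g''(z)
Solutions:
 g(z) = C1 + C2*erfi(z)


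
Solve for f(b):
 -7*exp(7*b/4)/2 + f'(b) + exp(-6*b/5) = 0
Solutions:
 f(b) = C1 + 2*exp(7*b/4) + 5*exp(-6*b/5)/6


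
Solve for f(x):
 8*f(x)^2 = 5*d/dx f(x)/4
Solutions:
 f(x) = -5/(C1 + 32*x)


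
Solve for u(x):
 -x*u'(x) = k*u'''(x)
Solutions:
 u(x) = C1 + Integral(C2*airyai(x*(-1/k)^(1/3)) + C3*airybi(x*(-1/k)^(1/3)), x)


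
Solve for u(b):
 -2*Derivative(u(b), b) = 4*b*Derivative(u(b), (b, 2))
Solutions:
 u(b) = C1 + C2*sqrt(b)


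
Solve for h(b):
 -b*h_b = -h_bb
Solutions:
 h(b) = C1 + C2*erfi(sqrt(2)*b/2)


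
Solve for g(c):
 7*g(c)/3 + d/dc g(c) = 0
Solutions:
 g(c) = C1*exp(-7*c/3)


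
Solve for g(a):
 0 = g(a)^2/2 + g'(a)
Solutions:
 g(a) = 2/(C1 + a)


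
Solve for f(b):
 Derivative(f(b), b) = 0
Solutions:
 f(b) = C1


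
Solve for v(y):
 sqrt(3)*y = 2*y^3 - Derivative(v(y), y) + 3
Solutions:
 v(y) = C1 + y^4/2 - sqrt(3)*y^2/2 + 3*y


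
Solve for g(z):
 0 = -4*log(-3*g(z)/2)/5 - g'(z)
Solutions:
 5*Integral(1/(log(-_y) - log(2) + log(3)), (_y, g(z)))/4 = C1 - z


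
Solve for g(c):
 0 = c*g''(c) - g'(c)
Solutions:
 g(c) = C1 + C2*c^2


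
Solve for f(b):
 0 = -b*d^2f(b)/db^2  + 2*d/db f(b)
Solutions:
 f(b) = C1 + C2*b^3


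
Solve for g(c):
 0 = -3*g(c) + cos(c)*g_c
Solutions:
 g(c) = C1*(sin(c) + 1)^(3/2)/(sin(c) - 1)^(3/2)


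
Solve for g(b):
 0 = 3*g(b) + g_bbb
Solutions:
 g(b) = C3*exp(-3^(1/3)*b) + (C1*sin(3^(5/6)*b/2) + C2*cos(3^(5/6)*b/2))*exp(3^(1/3)*b/2)


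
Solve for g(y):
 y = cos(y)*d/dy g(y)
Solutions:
 g(y) = C1 + Integral(y/cos(y), y)


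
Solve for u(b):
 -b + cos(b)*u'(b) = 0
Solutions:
 u(b) = C1 + Integral(b/cos(b), b)


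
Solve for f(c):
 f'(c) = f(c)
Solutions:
 f(c) = C1*exp(c)


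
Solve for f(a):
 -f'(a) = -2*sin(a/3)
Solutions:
 f(a) = C1 - 6*cos(a/3)


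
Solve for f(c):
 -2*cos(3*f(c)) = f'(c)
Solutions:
 f(c) = -asin((C1 + exp(12*c))/(C1 - exp(12*c)))/3 + pi/3
 f(c) = asin((C1 + exp(12*c))/(C1 - exp(12*c)))/3


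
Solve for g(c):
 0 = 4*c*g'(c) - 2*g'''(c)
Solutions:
 g(c) = C1 + Integral(C2*airyai(2^(1/3)*c) + C3*airybi(2^(1/3)*c), c)


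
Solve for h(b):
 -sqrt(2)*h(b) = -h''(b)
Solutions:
 h(b) = C1*exp(-2^(1/4)*b) + C2*exp(2^(1/4)*b)


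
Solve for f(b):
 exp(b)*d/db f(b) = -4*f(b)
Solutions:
 f(b) = C1*exp(4*exp(-b))


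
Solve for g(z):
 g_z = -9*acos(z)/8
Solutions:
 g(z) = C1 - 9*z*acos(z)/8 + 9*sqrt(1 - z^2)/8


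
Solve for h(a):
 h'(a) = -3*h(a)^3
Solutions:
 h(a) = -sqrt(2)*sqrt(-1/(C1 - 3*a))/2
 h(a) = sqrt(2)*sqrt(-1/(C1 - 3*a))/2


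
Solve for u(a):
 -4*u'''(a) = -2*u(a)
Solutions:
 u(a) = C3*exp(2^(2/3)*a/2) + (C1*sin(2^(2/3)*sqrt(3)*a/4) + C2*cos(2^(2/3)*sqrt(3)*a/4))*exp(-2^(2/3)*a/4)


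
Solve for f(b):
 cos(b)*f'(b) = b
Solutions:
 f(b) = C1 + Integral(b/cos(b), b)


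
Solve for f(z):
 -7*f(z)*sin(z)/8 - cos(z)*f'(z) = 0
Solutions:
 f(z) = C1*cos(z)^(7/8)


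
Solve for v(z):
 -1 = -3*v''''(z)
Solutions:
 v(z) = C1 + C2*z + C3*z^2 + C4*z^3 + z^4/72


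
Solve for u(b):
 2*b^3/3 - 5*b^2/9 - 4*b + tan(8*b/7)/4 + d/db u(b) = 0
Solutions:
 u(b) = C1 - b^4/6 + 5*b^3/27 + 2*b^2 + 7*log(cos(8*b/7))/32


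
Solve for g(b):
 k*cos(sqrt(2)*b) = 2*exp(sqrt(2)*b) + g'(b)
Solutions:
 g(b) = C1 + sqrt(2)*k*sin(sqrt(2)*b)/2 - sqrt(2)*exp(sqrt(2)*b)


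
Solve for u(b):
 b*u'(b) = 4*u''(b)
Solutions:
 u(b) = C1 + C2*erfi(sqrt(2)*b/4)


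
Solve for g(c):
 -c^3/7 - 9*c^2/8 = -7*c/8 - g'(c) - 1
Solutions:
 g(c) = C1 + c^4/28 + 3*c^3/8 - 7*c^2/16 - c


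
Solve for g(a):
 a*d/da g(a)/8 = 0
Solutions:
 g(a) = C1


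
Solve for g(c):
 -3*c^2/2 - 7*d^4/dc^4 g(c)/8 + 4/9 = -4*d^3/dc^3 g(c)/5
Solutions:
 g(c) = C1 + C2*c + C3*c^2 + C4*exp(32*c/35) + c^5/32 + 175*c^4/1024 + 144895*c^3/221184


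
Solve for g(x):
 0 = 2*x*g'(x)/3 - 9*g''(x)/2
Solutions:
 g(x) = C1 + C2*erfi(sqrt(6)*x/9)


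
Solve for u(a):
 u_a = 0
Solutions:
 u(a) = C1


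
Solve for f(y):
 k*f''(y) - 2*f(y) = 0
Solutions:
 f(y) = C1*exp(-sqrt(2)*y*sqrt(1/k)) + C2*exp(sqrt(2)*y*sqrt(1/k))


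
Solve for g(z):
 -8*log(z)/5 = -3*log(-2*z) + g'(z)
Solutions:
 g(z) = C1 + 7*z*log(z)/5 + z*(-7/5 + 3*log(2) + 3*I*pi)


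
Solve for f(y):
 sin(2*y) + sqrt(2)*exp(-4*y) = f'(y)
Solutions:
 f(y) = C1 - cos(2*y)/2 - sqrt(2)*exp(-4*y)/4


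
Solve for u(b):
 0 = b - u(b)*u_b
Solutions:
 u(b) = -sqrt(C1 + b^2)
 u(b) = sqrt(C1 + b^2)


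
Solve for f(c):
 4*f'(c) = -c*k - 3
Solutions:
 f(c) = C1 - c^2*k/8 - 3*c/4


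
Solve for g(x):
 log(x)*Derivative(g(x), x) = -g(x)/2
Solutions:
 g(x) = C1*exp(-li(x)/2)


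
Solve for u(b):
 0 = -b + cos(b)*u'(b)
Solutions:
 u(b) = C1 + Integral(b/cos(b), b)


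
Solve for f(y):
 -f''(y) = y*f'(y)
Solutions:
 f(y) = C1 + C2*erf(sqrt(2)*y/2)


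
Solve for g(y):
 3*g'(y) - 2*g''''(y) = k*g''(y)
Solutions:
 g(y) = C1 + C2*exp(y*(-2*k/((-6^(1/3) + 2^(1/3)*3^(5/6)*I)*(sqrt(3)*sqrt(2*k^3 + 243) + 27)^(1/3)) - 6^(1/3)*(sqrt(3)*sqrt(2*k^3 + 243) + 27)^(1/3)/12 + 2^(1/3)*3^(5/6)*I*(sqrt(3)*sqrt(2*k^3 + 243) + 27)^(1/3)/12)) + C3*exp(y*(2*k/((6^(1/3) + 2^(1/3)*3^(5/6)*I)*(sqrt(3)*sqrt(2*k^3 + 243) + 27)^(1/3)) - 6^(1/3)*(sqrt(3)*sqrt(2*k^3 + 243) + 27)^(1/3)/12 - 2^(1/3)*3^(5/6)*I*(sqrt(3)*sqrt(2*k^3 + 243) + 27)^(1/3)/12)) + C4*exp(6^(1/3)*y*(-6^(1/3)*k/(sqrt(3)*sqrt(2*k^3 + 243) + 27)^(1/3) + (sqrt(3)*sqrt(2*k^3 + 243) + 27)^(1/3))/6)


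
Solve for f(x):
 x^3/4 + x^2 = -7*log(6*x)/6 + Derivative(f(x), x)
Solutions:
 f(x) = C1 + x^4/16 + x^3/3 + 7*x*log(x)/6 - 7*x/6 + 7*x*log(6)/6


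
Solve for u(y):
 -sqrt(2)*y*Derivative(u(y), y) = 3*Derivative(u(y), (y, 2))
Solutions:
 u(y) = C1 + C2*erf(2^(3/4)*sqrt(3)*y/6)


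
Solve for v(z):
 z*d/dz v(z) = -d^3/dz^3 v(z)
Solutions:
 v(z) = C1 + Integral(C2*airyai(-z) + C3*airybi(-z), z)


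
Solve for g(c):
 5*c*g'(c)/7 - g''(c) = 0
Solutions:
 g(c) = C1 + C2*erfi(sqrt(70)*c/14)


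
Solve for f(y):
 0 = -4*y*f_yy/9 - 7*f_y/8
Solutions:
 f(y) = C1 + C2/y^(31/32)


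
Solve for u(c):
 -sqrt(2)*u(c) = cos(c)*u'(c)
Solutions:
 u(c) = C1*(sin(c) - 1)^(sqrt(2)/2)/(sin(c) + 1)^(sqrt(2)/2)


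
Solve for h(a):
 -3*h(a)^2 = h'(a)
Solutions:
 h(a) = 1/(C1 + 3*a)


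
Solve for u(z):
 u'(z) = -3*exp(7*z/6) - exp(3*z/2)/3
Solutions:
 u(z) = C1 - 18*exp(7*z/6)/7 - 2*exp(3*z/2)/9


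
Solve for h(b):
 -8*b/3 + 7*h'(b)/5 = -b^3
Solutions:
 h(b) = C1 - 5*b^4/28 + 20*b^2/21


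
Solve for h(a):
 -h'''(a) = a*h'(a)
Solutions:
 h(a) = C1 + Integral(C2*airyai(-a) + C3*airybi(-a), a)


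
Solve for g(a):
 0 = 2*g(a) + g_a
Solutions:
 g(a) = C1*exp(-2*a)


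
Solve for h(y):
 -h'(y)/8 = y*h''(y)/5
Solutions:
 h(y) = C1 + C2*y^(3/8)


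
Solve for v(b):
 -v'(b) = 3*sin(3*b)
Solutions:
 v(b) = C1 + cos(3*b)


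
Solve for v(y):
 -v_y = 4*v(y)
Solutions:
 v(y) = C1*exp(-4*y)


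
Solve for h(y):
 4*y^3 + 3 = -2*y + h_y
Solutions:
 h(y) = C1 + y^4 + y^2 + 3*y


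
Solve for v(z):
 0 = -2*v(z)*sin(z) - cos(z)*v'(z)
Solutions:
 v(z) = C1*cos(z)^2


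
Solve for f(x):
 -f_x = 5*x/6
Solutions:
 f(x) = C1 - 5*x^2/12


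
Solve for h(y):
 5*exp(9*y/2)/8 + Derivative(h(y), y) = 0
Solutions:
 h(y) = C1 - 5*exp(9*y/2)/36


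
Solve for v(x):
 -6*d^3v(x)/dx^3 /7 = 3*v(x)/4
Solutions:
 v(x) = C3*exp(-7^(1/3)*x/2) + (C1*sin(sqrt(3)*7^(1/3)*x/4) + C2*cos(sqrt(3)*7^(1/3)*x/4))*exp(7^(1/3)*x/4)


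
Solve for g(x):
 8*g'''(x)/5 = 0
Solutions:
 g(x) = C1 + C2*x + C3*x^2


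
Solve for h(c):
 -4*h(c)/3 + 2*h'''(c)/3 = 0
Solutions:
 h(c) = C3*exp(2^(1/3)*c) + (C1*sin(2^(1/3)*sqrt(3)*c/2) + C2*cos(2^(1/3)*sqrt(3)*c/2))*exp(-2^(1/3)*c/2)


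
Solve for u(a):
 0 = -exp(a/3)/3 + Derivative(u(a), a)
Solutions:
 u(a) = C1 + exp(a/3)


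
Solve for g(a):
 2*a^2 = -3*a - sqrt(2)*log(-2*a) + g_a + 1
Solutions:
 g(a) = C1 + 2*a^3/3 + 3*a^2/2 + sqrt(2)*a*log(-a) + a*(-sqrt(2) - 1 + sqrt(2)*log(2))


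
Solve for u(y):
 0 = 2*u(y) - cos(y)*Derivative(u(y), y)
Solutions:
 u(y) = C1*(sin(y) + 1)/(sin(y) - 1)


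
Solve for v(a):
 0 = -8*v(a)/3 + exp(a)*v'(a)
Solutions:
 v(a) = C1*exp(-8*exp(-a)/3)


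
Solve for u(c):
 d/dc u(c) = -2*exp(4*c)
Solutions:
 u(c) = C1 - exp(4*c)/2


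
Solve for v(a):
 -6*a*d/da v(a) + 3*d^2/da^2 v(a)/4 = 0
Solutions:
 v(a) = C1 + C2*erfi(2*a)


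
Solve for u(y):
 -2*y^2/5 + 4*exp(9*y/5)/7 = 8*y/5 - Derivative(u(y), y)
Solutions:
 u(y) = C1 + 2*y^3/15 + 4*y^2/5 - 20*exp(9*y/5)/63


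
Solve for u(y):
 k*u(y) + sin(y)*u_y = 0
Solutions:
 u(y) = C1*exp(k*(-log(cos(y) - 1) + log(cos(y) + 1))/2)


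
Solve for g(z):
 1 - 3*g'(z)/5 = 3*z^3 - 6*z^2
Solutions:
 g(z) = C1 - 5*z^4/4 + 10*z^3/3 + 5*z/3


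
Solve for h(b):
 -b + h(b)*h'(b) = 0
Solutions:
 h(b) = -sqrt(C1 + b^2)
 h(b) = sqrt(C1 + b^2)


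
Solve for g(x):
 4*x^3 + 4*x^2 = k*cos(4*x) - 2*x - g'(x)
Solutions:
 g(x) = C1 + k*sin(4*x)/4 - x^4 - 4*x^3/3 - x^2


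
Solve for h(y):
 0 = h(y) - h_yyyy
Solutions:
 h(y) = C1*exp(-y) + C2*exp(y) + C3*sin(y) + C4*cos(y)


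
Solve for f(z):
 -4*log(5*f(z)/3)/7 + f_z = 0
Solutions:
 7*Integral(1/(-log(_y) - log(5) + log(3)), (_y, f(z)))/4 = C1 - z


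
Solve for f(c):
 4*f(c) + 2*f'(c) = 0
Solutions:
 f(c) = C1*exp(-2*c)


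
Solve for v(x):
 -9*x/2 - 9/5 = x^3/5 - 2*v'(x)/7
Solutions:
 v(x) = C1 + 7*x^4/40 + 63*x^2/8 + 63*x/10


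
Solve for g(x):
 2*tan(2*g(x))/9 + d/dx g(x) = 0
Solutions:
 g(x) = -asin(C1*exp(-4*x/9))/2 + pi/2
 g(x) = asin(C1*exp(-4*x/9))/2


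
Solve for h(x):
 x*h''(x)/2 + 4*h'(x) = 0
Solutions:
 h(x) = C1 + C2/x^7


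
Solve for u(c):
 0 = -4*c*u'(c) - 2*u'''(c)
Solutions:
 u(c) = C1 + Integral(C2*airyai(-2^(1/3)*c) + C3*airybi(-2^(1/3)*c), c)


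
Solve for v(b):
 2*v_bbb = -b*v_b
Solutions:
 v(b) = C1 + Integral(C2*airyai(-2^(2/3)*b/2) + C3*airybi(-2^(2/3)*b/2), b)


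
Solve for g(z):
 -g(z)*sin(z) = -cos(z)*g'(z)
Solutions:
 g(z) = C1/cos(z)


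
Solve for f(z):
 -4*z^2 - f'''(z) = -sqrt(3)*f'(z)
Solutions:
 f(z) = C1 + C2*exp(-3^(1/4)*z) + C3*exp(3^(1/4)*z) + 4*sqrt(3)*z^3/9 + 8*z/3


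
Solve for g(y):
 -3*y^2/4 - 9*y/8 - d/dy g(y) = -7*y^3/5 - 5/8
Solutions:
 g(y) = C1 + 7*y^4/20 - y^3/4 - 9*y^2/16 + 5*y/8


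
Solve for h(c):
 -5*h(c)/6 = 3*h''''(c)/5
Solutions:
 h(c) = (C1*sin(sqrt(15)*2^(1/4)*c/6) + C2*cos(sqrt(15)*2^(1/4)*c/6))*exp(-sqrt(15)*2^(1/4)*c/6) + (C3*sin(sqrt(15)*2^(1/4)*c/6) + C4*cos(sqrt(15)*2^(1/4)*c/6))*exp(sqrt(15)*2^(1/4)*c/6)


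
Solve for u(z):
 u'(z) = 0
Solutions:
 u(z) = C1


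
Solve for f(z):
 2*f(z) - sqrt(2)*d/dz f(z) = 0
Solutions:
 f(z) = C1*exp(sqrt(2)*z)


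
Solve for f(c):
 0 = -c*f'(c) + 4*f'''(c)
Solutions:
 f(c) = C1 + Integral(C2*airyai(2^(1/3)*c/2) + C3*airybi(2^(1/3)*c/2), c)


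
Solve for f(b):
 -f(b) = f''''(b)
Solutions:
 f(b) = (C1*sin(sqrt(2)*b/2) + C2*cos(sqrt(2)*b/2))*exp(-sqrt(2)*b/2) + (C3*sin(sqrt(2)*b/2) + C4*cos(sqrt(2)*b/2))*exp(sqrt(2)*b/2)


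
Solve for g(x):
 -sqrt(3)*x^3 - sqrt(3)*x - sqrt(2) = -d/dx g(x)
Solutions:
 g(x) = C1 + sqrt(3)*x^4/4 + sqrt(3)*x^2/2 + sqrt(2)*x


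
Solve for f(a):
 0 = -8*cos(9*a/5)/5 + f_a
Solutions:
 f(a) = C1 + 8*sin(9*a/5)/9


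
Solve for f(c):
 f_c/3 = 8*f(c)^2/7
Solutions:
 f(c) = -7/(C1 + 24*c)


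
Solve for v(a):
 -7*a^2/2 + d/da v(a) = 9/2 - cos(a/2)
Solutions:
 v(a) = C1 + 7*a^3/6 + 9*a/2 - 2*sin(a/2)


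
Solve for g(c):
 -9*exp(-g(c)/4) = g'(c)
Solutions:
 g(c) = 4*log(C1 - 9*c/4)


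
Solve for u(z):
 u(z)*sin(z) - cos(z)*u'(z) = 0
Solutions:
 u(z) = C1/cos(z)


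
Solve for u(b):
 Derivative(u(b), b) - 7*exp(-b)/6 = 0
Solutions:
 u(b) = C1 - 7*exp(-b)/6


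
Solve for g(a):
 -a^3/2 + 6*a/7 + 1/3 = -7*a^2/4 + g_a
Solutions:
 g(a) = C1 - a^4/8 + 7*a^3/12 + 3*a^2/7 + a/3


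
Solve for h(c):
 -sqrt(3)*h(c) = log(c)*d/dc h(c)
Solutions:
 h(c) = C1*exp(-sqrt(3)*li(c))


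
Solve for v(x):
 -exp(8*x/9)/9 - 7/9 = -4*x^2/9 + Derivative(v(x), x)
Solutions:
 v(x) = C1 + 4*x^3/27 - 7*x/9 - exp(8*x/9)/8


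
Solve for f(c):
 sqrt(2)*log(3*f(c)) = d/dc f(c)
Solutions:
 -sqrt(2)*Integral(1/(log(_y) + log(3)), (_y, f(c)))/2 = C1 - c


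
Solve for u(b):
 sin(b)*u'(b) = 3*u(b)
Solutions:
 u(b) = C1*(cos(b) - 1)^(3/2)/(cos(b) + 1)^(3/2)


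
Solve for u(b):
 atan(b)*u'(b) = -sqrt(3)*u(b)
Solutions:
 u(b) = C1*exp(-sqrt(3)*Integral(1/atan(b), b))


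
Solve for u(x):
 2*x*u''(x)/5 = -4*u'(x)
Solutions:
 u(x) = C1 + C2/x^9


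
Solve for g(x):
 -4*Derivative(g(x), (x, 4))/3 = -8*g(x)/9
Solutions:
 g(x) = C1*exp(-2^(1/4)*3^(3/4)*x/3) + C2*exp(2^(1/4)*3^(3/4)*x/3) + C3*sin(2^(1/4)*3^(3/4)*x/3) + C4*cos(2^(1/4)*3^(3/4)*x/3)


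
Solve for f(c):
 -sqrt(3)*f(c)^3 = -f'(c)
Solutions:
 f(c) = -sqrt(2)*sqrt(-1/(C1 + sqrt(3)*c))/2
 f(c) = sqrt(2)*sqrt(-1/(C1 + sqrt(3)*c))/2


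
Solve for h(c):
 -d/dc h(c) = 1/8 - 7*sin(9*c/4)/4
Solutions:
 h(c) = C1 - c/8 - 7*cos(9*c/4)/9


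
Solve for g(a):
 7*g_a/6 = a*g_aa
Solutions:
 g(a) = C1 + C2*a^(13/6)


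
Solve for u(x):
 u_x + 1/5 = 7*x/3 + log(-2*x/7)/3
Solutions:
 u(x) = C1 + 7*x^2/6 + x*log(-x)/3 + x*(-5*log(7) - 8 + 5*log(2))/15


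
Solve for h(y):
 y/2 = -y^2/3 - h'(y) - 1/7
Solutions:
 h(y) = C1 - y^3/9 - y^2/4 - y/7


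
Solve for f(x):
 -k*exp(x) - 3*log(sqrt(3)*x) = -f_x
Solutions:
 f(x) = C1 + k*exp(x) + 3*x*log(x) + x*(-3 + 3*log(3)/2)


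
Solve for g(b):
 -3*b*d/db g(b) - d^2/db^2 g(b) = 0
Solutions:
 g(b) = C1 + C2*erf(sqrt(6)*b/2)


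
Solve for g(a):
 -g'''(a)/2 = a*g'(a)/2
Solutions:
 g(a) = C1 + Integral(C2*airyai(-a) + C3*airybi(-a), a)


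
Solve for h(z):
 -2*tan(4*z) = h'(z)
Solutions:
 h(z) = C1 + log(cos(4*z))/2


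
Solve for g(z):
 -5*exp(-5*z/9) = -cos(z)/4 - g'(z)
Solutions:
 g(z) = C1 - sin(z)/4 - 9*exp(-5*z/9)


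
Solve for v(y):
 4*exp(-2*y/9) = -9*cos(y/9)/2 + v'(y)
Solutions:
 v(y) = C1 + 81*sin(y/9)/2 - 18*exp(-2*y/9)


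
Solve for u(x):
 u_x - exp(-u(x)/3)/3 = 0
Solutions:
 u(x) = 3*log(C1 + x/9)


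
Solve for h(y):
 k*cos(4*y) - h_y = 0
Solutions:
 h(y) = C1 + k*sin(4*y)/4


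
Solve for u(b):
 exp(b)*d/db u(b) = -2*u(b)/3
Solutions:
 u(b) = C1*exp(2*exp(-b)/3)


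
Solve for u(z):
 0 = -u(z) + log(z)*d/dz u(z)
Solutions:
 u(z) = C1*exp(li(z))


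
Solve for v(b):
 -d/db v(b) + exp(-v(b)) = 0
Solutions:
 v(b) = log(C1 + b)


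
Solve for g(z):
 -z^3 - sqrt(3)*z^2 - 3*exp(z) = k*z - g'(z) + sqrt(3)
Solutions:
 g(z) = C1 + k*z^2/2 + z^4/4 + sqrt(3)*z^3/3 + sqrt(3)*z + 3*exp(z)


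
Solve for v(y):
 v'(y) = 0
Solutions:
 v(y) = C1


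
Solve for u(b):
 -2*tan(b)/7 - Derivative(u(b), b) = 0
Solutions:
 u(b) = C1 + 2*log(cos(b))/7


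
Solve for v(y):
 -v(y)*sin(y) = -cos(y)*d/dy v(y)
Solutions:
 v(y) = C1/cos(y)


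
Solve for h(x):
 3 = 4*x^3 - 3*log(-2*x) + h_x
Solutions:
 h(x) = C1 - x^4 + 3*x*log(-x) + 3*x*log(2)


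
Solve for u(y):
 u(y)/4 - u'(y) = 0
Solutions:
 u(y) = C1*exp(y/4)


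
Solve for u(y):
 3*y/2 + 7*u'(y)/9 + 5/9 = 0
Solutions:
 u(y) = C1 - 27*y^2/28 - 5*y/7


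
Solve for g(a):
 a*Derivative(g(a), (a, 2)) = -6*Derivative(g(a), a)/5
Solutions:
 g(a) = C1 + C2/a^(1/5)


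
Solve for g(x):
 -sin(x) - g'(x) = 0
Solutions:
 g(x) = C1 + cos(x)


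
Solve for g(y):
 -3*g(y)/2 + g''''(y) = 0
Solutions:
 g(y) = C1*exp(-2^(3/4)*3^(1/4)*y/2) + C2*exp(2^(3/4)*3^(1/4)*y/2) + C3*sin(2^(3/4)*3^(1/4)*y/2) + C4*cos(2^(3/4)*3^(1/4)*y/2)


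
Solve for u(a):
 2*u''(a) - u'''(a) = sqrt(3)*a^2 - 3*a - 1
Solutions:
 u(a) = C1 + C2*a + C3*exp(2*a) + sqrt(3)*a^4/24 + a^3*(-3 + sqrt(3))/12 + a^2*(-5 + sqrt(3))/8


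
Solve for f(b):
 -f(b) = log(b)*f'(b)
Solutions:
 f(b) = C1*exp(-li(b))


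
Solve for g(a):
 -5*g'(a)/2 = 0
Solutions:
 g(a) = C1


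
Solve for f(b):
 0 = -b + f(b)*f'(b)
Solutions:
 f(b) = -sqrt(C1 + b^2)
 f(b) = sqrt(C1 + b^2)


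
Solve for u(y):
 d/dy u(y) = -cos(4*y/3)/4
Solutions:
 u(y) = C1 - 3*sin(4*y/3)/16


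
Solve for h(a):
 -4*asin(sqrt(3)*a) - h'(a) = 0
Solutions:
 h(a) = C1 - 4*a*asin(sqrt(3)*a) - 4*sqrt(3)*sqrt(1 - 3*a^2)/3


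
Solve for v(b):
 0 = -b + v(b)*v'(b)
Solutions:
 v(b) = -sqrt(C1 + b^2)
 v(b) = sqrt(C1 + b^2)


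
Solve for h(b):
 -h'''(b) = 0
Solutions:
 h(b) = C1 + C2*b + C3*b^2


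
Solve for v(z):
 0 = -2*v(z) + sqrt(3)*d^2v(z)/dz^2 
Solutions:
 v(z) = C1*exp(-sqrt(2)*3^(3/4)*z/3) + C2*exp(sqrt(2)*3^(3/4)*z/3)


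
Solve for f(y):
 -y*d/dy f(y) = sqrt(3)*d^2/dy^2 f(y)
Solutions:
 f(y) = C1 + C2*erf(sqrt(2)*3^(3/4)*y/6)


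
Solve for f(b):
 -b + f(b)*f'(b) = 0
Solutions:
 f(b) = -sqrt(C1 + b^2)
 f(b) = sqrt(C1 + b^2)


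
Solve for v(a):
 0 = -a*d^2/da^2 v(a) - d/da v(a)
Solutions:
 v(a) = C1 + C2*log(a)


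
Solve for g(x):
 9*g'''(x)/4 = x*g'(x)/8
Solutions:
 g(x) = C1 + Integral(C2*airyai(12^(1/3)*x/6) + C3*airybi(12^(1/3)*x/6), x)


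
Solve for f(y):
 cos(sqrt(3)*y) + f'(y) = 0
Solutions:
 f(y) = C1 - sqrt(3)*sin(sqrt(3)*y)/3


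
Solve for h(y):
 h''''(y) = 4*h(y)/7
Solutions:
 h(y) = C1*exp(-sqrt(2)*7^(3/4)*y/7) + C2*exp(sqrt(2)*7^(3/4)*y/7) + C3*sin(sqrt(2)*7^(3/4)*y/7) + C4*cos(sqrt(2)*7^(3/4)*y/7)


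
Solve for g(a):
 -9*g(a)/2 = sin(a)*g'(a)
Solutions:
 g(a) = C1*(cos(a) + 1)^(1/4)*(cos(a)^2 + 2*cos(a) + 1)/((cos(a) - 1)^(1/4)*(cos(a)^2 - 2*cos(a) + 1))


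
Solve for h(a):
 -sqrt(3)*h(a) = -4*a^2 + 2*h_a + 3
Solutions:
 h(a) = C1*exp(-sqrt(3)*a/2) + 4*sqrt(3)*a^2/3 - 16*a/3 + 23*sqrt(3)/9


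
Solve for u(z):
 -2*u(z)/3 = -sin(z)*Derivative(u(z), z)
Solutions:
 u(z) = C1*(cos(z) - 1)^(1/3)/(cos(z) + 1)^(1/3)


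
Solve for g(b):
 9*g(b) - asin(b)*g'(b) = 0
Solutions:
 g(b) = C1*exp(9*Integral(1/asin(b), b))


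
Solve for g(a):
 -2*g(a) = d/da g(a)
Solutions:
 g(a) = C1*exp(-2*a)


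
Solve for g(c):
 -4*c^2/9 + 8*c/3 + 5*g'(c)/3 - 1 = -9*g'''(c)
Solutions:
 g(c) = C1 + C2*sin(sqrt(15)*c/9) + C3*cos(sqrt(15)*c/9) + 4*c^3/45 - 4*c^2/5 - 57*c/25


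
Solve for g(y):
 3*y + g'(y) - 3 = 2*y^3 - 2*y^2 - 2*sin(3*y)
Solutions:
 g(y) = C1 + y^4/2 - 2*y^3/3 - 3*y^2/2 + 3*y + 2*cos(3*y)/3


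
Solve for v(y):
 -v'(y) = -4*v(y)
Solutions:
 v(y) = C1*exp(4*y)


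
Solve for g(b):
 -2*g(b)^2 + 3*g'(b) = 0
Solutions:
 g(b) = -3/(C1 + 2*b)


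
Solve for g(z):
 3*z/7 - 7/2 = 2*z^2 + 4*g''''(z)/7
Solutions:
 g(z) = C1 + C2*z + C3*z^2 + C4*z^3 - 7*z^6/720 + z^5/160 - 49*z^4/192


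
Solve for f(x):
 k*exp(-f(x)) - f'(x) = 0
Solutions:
 f(x) = log(C1 + k*x)


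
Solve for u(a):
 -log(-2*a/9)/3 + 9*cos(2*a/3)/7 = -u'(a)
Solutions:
 u(a) = C1 + a*log(-a)/3 - a*log(3) - a/3 + a*log(6)/3 - 27*sin(2*a/3)/14


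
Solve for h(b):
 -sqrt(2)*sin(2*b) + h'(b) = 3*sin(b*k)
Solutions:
 h(b) = C1 - sqrt(2)*cos(2*b)/2 - 3*cos(b*k)/k


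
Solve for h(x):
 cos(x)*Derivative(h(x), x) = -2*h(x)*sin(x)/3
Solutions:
 h(x) = C1*cos(x)^(2/3)


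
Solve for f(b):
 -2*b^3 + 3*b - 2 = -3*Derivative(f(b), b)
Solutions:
 f(b) = C1 + b^4/6 - b^2/2 + 2*b/3


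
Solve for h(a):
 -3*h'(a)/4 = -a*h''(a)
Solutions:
 h(a) = C1 + C2*a^(7/4)


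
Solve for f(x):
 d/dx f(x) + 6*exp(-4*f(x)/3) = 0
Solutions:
 f(x) = 3*log(-I*(C1 - 8*x)^(1/4))
 f(x) = 3*log(I*(C1 - 8*x)^(1/4))
 f(x) = 3*log(-(C1 - 8*x)^(1/4))
 f(x) = 3*log(C1 - 8*x)/4


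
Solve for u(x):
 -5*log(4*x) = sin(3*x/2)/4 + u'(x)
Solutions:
 u(x) = C1 - 5*x*log(x) - 10*x*log(2) + 5*x + cos(3*x/2)/6


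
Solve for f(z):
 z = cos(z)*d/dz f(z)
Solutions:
 f(z) = C1 + Integral(z/cos(z), z)


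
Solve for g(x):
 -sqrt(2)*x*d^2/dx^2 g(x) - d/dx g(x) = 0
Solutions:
 g(x) = C1 + C2*x^(1 - sqrt(2)/2)


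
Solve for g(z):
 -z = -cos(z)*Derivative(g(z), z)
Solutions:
 g(z) = C1 + Integral(z/cos(z), z)


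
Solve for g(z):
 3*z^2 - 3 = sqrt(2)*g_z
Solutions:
 g(z) = C1 + sqrt(2)*z^3/2 - 3*sqrt(2)*z/2


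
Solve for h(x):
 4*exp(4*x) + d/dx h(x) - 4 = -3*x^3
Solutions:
 h(x) = C1 - 3*x^4/4 + 4*x - exp(4*x)


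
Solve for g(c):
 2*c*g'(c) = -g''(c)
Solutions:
 g(c) = C1 + C2*erf(c)


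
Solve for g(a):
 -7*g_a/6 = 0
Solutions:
 g(a) = C1


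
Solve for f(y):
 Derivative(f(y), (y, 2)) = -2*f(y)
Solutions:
 f(y) = C1*sin(sqrt(2)*y) + C2*cos(sqrt(2)*y)


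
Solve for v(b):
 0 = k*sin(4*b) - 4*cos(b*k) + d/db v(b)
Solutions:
 v(b) = C1 + k*cos(4*b)/4 + 4*sin(b*k)/k


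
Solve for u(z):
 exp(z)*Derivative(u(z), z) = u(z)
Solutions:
 u(z) = C1*exp(-exp(-z))


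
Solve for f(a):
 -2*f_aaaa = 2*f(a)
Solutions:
 f(a) = (C1*sin(sqrt(2)*a/2) + C2*cos(sqrt(2)*a/2))*exp(-sqrt(2)*a/2) + (C3*sin(sqrt(2)*a/2) + C4*cos(sqrt(2)*a/2))*exp(sqrt(2)*a/2)


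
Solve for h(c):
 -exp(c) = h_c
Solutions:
 h(c) = C1 - exp(c)


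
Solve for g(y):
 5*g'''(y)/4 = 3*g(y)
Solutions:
 g(y) = C3*exp(12^(1/3)*5^(2/3)*y/5) + (C1*sin(10^(2/3)*3^(5/6)*y/10) + C2*cos(10^(2/3)*3^(5/6)*y/10))*exp(-12^(1/3)*5^(2/3)*y/10)


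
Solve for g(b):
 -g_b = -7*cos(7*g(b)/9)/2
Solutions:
 -7*b/2 - 9*log(sin(7*g(b)/9) - 1)/14 + 9*log(sin(7*g(b)/9) + 1)/14 = C1


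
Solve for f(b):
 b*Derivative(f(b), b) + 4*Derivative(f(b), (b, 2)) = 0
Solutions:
 f(b) = C1 + C2*erf(sqrt(2)*b/4)


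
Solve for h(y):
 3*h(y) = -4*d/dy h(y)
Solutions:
 h(y) = C1*exp(-3*y/4)


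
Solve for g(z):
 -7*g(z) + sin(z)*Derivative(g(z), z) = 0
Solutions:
 g(z) = C1*sqrt(cos(z) - 1)*(cos(z)^3 - 3*cos(z)^2 + 3*cos(z) - 1)/(sqrt(cos(z) + 1)*(cos(z)^3 + 3*cos(z)^2 + 3*cos(z) + 1))


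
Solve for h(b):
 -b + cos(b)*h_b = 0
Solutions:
 h(b) = C1 + Integral(b/cos(b), b)


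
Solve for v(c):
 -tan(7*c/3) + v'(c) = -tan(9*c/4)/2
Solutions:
 v(c) = C1 + 2*log(cos(9*c/4))/9 - 3*log(cos(7*c/3))/7


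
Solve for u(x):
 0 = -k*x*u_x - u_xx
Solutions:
 u(x) = Piecewise((-sqrt(2)*sqrt(pi)*C1*erf(sqrt(2)*sqrt(k)*x/2)/(2*sqrt(k)) - C2, (k > 0) | (k < 0)), (-C1*x - C2, True))


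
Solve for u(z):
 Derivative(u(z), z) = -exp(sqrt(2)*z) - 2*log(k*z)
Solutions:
 u(z) = C1 - 2*z*log(k*z) + 2*z - sqrt(2)*exp(sqrt(2)*z)/2


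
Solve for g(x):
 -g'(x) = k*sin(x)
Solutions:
 g(x) = C1 + k*cos(x)


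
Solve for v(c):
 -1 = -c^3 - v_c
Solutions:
 v(c) = C1 - c^4/4 + c


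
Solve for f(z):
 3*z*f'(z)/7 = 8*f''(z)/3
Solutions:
 f(z) = C1 + C2*erfi(3*sqrt(7)*z/28)


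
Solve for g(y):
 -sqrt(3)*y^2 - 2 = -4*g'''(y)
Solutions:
 g(y) = C1 + C2*y + C3*y^2 + sqrt(3)*y^5/240 + y^3/12


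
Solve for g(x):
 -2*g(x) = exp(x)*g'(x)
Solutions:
 g(x) = C1*exp(2*exp(-x))


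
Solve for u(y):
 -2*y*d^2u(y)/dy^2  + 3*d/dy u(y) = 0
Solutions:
 u(y) = C1 + C2*y^(5/2)


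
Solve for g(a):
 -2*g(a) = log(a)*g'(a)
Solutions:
 g(a) = C1*exp(-2*li(a))


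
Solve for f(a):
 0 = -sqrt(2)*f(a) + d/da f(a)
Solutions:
 f(a) = C1*exp(sqrt(2)*a)


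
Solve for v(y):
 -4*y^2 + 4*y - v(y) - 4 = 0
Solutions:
 v(y) = -4*y^2 + 4*y - 4


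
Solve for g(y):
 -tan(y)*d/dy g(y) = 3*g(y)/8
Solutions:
 g(y) = C1/sin(y)^(3/8)


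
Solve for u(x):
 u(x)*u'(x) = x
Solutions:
 u(x) = -sqrt(C1 + x^2)
 u(x) = sqrt(C1 + x^2)


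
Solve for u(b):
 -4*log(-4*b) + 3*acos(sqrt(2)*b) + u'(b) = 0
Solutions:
 u(b) = C1 + 4*b*log(-b) - 3*b*acos(sqrt(2)*b) - 4*b + 8*b*log(2) + 3*sqrt(2)*sqrt(1 - 2*b^2)/2


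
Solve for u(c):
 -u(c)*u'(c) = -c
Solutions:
 u(c) = -sqrt(C1 + c^2)
 u(c) = sqrt(C1 + c^2)


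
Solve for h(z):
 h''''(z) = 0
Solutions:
 h(z) = C1 + C2*z + C3*z^2 + C4*z^3


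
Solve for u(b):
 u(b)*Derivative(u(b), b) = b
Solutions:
 u(b) = -sqrt(C1 + b^2)
 u(b) = sqrt(C1 + b^2)


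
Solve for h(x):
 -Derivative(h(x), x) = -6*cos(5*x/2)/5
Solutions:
 h(x) = C1 + 12*sin(5*x/2)/25


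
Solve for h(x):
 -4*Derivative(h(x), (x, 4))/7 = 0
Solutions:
 h(x) = C1 + C2*x + C3*x^2 + C4*x^3


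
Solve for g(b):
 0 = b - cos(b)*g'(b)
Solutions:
 g(b) = C1 + Integral(b/cos(b), b)


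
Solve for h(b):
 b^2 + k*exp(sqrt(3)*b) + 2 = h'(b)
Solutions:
 h(b) = C1 + b^3/3 + 2*b + sqrt(3)*k*exp(sqrt(3)*b)/3


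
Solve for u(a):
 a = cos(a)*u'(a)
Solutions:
 u(a) = C1 + Integral(a/cos(a), a)


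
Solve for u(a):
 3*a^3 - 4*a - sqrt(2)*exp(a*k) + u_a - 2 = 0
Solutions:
 u(a) = C1 - 3*a^4/4 + 2*a^2 + 2*a + sqrt(2)*exp(a*k)/k
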